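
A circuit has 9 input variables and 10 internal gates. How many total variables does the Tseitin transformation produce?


The Tseitin transformation introduces one auxiliary variable per gate.
Total variables = inputs + gates = 9 + 10 = 19.

19


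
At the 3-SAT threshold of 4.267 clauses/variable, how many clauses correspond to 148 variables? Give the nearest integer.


The 3-SAT phase transition occurs at approximately 4.267 clauses per variable.
m = 4.267 * 148 = 631.516.
Rounded to nearest integer: 632.

632


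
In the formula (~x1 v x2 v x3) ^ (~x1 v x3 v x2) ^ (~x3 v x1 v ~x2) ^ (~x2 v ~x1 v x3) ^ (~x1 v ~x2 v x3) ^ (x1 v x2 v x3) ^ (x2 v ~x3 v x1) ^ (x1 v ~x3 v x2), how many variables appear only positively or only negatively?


A pure literal appears in only one polarity across all clauses.
No pure literals found.
Count = 0.

0


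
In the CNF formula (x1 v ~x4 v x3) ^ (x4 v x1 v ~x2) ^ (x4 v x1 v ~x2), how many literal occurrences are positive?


Scan each clause for unnegated literals.
Clause 1: 2 positive; Clause 2: 2 positive; Clause 3: 2 positive.
Total positive literal occurrences = 6.

6


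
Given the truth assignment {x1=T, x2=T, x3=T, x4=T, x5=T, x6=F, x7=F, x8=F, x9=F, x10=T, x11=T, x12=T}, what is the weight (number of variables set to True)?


The weight is the number of variables assigned True.
True variables: x1, x2, x3, x4, x5, x10, x11, x12.
Weight = 8.

8


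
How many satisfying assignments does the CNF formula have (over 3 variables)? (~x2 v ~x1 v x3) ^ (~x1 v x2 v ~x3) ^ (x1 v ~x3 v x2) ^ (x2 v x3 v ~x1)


Enumerate all 8 truth assignments over 3 variables.
Test each against every clause.
Satisfying assignments found: 4.

4


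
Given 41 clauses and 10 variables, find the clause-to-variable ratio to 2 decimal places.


Clause-to-variable ratio = clauses / variables.
41 / 10 = 4.1.

4.1


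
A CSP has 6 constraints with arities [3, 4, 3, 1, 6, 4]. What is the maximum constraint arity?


The arities are: 3, 4, 3, 1, 6, 4.
Scan for the maximum value.
Maximum arity = 6.

6


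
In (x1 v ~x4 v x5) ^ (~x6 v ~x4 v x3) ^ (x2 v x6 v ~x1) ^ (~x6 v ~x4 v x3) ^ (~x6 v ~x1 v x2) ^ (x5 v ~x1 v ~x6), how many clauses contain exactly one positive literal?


A definite clause has exactly one positive literal.
Clause 1: 2 positive -> not definite
Clause 2: 1 positive -> definite
Clause 3: 2 positive -> not definite
Clause 4: 1 positive -> definite
Clause 5: 1 positive -> definite
Clause 6: 1 positive -> definite
Definite clause count = 4.

4


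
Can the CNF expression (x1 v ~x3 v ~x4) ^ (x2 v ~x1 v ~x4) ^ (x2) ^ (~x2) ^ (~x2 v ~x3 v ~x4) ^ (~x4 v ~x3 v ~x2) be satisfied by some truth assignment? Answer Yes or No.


Check all 16 possible truth assignments.
Number of satisfying assignments found: 0.
The formula is unsatisfiable.

No


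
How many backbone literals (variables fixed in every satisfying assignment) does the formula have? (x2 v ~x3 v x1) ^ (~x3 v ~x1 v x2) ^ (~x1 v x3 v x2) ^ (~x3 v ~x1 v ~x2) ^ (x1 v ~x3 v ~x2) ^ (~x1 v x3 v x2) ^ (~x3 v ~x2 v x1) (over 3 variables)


Find all satisfying assignments: 3 model(s).
Check which variables have the same value in every model.
Fixed variables: x3=F.
Backbone size = 1.

1


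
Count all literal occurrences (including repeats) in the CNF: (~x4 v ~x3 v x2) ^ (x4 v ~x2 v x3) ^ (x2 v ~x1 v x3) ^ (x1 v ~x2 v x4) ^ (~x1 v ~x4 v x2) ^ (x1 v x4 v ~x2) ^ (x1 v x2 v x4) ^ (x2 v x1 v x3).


Clause lengths: 3, 3, 3, 3, 3, 3, 3, 3.
Sum = 3 + 3 + 3 + 3 + 3 + 3 + 3 + 3 = 24.

24


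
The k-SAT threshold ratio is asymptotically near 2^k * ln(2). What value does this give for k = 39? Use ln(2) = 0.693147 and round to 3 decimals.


Using the asymptotic formula: threshold ~ 2^k * ln(2).
2^39 = 549755813888.
549755813888 * 0.693147 = 381061593129.026.

381061593129.026


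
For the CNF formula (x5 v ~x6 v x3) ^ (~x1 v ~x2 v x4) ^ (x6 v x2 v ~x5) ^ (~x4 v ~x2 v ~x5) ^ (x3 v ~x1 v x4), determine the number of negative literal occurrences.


Scan each clause for negated literals.
Clause 1: 1 negative; Clause 2: 2 negative; Clause 3: 1 negative; Clause 4: 3 negative; Clause 5: 1 negative.
Total negative literal occurrences = 8.

8


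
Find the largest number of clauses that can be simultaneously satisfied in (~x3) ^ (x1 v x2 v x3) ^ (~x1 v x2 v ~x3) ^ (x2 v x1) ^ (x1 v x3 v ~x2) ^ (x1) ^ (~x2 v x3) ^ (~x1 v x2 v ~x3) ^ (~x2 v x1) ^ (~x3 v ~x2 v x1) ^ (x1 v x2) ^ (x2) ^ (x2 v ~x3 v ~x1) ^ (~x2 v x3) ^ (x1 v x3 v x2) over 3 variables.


Enumerate all 8 truth assignments.
For each, count how many of the 15 clauses are satisfied.
The formula is not fully satisfiable, so the maximum is below 15.
Maximum simultaneously satisfiable clauses = 14.

14


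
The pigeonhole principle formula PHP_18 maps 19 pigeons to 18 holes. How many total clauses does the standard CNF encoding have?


The PHP encoding has two parts:
1) At-least-one-hole clauses: 19 (one per pigeon, each with 18 literals).
2) At-most-one-pigeon-per-hole clauses: 18 holes * C(19,2) = 18 * 171 = 3078.
Total clauses = 19 + 3078 = 3097.

3097


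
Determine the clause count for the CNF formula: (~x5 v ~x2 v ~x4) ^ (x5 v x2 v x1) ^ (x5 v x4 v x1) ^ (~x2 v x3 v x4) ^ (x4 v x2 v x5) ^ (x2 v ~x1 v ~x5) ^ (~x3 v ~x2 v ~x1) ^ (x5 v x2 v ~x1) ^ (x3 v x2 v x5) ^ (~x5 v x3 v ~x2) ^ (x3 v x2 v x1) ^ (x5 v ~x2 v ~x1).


Each group enclosed in parentheses joined by ^ is one clause.
Counting the conjuncts: 12 clauses.

12


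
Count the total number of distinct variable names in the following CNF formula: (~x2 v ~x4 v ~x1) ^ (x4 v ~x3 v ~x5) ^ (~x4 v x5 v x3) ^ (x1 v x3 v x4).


Identify each distinct variable in the formula.
Variables found: x1, x2, x3, x4, x5.
Total distinct variables = 5.

5


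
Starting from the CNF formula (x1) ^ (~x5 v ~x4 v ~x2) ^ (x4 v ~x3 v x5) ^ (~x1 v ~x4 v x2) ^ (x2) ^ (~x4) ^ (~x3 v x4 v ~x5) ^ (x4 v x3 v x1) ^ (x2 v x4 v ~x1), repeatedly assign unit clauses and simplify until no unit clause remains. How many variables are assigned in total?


Unit propagation repeatedly assigns the literal in any unit clause, then simplifies.
Assignments in order: x1 = T, x2 = T, x4 = F.
No further unit clauses remain.
Total variables assigned = 3.

3


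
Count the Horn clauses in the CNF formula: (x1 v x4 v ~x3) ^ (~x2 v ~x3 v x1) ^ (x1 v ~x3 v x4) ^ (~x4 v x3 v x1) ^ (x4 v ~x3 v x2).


A Horn clause has at most one positive literal.
Clause 1: 2 positive lit(s) -> not Horn
Clause 2: 1 positive lit(s) -> Horn
Clause 3: 2 positive lit(s) -> not Horn
Clause 4: 2 positive lit(s) -> not Horn
Clause 5: 2 positive lit(s) -> not Horn
Total Horn clauses = 1.

1


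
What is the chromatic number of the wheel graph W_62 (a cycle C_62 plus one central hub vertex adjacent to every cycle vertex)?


W_62 consists of the cycle C_62 together with a hub vertex adjacent to every cycle vertex.
The cycle C_62 needs 2 colors (even cycle -> 2).
The hub is adjacent to every cycle vertex, so it must receive a new color distinct from all of them.
Chromatic number = 2 + 1 = 3.

3


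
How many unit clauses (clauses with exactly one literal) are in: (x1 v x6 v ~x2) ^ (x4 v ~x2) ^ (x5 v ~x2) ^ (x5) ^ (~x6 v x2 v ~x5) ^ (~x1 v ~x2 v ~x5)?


A unit clause contains exactly one literal.
Unit clauses found: (x5).
Count = 1.

1


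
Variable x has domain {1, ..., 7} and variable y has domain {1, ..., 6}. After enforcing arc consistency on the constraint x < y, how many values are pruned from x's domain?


For the constraint x < y, x needs a supporting value in y's domain.
x can be at most 5 (one less than y's maximum).
Valid x values from domain: 5 out of 7.
Pruned = 7 - 5 = 2.

2


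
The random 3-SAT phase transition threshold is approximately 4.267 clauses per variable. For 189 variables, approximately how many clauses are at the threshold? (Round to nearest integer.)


The 3-SAT phase transition occurs at approximately 4.267 clauses per variable.
m = 4.267 * 189 = 806.463.
Rounded to nearest integer: 806.

806


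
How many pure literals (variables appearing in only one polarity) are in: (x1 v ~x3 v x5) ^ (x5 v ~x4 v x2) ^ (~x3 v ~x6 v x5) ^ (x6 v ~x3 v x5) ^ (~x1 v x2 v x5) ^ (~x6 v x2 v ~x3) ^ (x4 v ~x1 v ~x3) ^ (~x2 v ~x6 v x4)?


A pure literal appears in only one polarity across all clauses.
Pure literals: x3 (negative only), x5 (positive only).
Count = 2.

2


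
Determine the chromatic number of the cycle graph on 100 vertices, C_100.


A cycle on an even number of vertices is bipartite: alternate two colors around the cycle.
Since 100 is even, two colors suffice, and at least two are needed because the graph has edges.
Chromatic number = 2.

2


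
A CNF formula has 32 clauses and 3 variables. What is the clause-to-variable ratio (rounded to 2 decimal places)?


Clause-to-variable ratio = clauses / variables.
32 / 3 = 10.67.

10.67


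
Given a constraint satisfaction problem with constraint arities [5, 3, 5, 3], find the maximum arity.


The arities are: 5, 3, 5, 3.
Scan for the maximum value.
Maximum arity = 5.

5


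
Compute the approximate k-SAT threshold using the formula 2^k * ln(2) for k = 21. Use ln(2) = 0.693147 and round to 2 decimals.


Using the asymptotic formula: threshold ~ 2^k * ln(2).
2^21 = 2097152.
2097152 * 0.693147 = 1453634.62.

1453634.62


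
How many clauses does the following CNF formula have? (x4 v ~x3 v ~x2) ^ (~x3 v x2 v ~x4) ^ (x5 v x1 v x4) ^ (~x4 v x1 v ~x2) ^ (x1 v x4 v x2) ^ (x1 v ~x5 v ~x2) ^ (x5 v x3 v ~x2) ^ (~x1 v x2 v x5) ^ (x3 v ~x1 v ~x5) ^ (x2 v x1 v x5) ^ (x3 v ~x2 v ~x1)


Each group enclosed in parentheses joined by ^ is one clause.
Counting the conjuncts: 11 clauses.

11


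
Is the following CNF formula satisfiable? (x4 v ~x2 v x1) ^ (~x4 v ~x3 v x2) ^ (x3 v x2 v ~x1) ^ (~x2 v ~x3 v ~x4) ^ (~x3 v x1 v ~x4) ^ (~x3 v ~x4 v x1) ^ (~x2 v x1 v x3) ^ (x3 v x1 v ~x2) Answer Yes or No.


Check all 16 possible truth assignments.
Number of satisfying assignments found: 7.
The formula is satisfiable.

Yes


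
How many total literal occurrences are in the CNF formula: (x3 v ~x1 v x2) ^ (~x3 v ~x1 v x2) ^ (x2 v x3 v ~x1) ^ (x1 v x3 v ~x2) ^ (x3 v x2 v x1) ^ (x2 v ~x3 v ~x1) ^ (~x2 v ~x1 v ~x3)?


Clause lengths: 3, 3, 3, 3, 3, 3, 3.
Sum = 3 + 3 + 3 + 3 + 3 + 3 + 3 = 21.

21


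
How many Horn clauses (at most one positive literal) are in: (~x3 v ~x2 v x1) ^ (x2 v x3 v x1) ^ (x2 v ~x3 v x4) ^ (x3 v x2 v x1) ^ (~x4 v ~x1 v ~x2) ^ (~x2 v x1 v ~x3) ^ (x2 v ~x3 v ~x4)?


A Horn clause has at most one positive literal.
Clause 1: 1 positive lit(s) -> Horn
Clause 2: 3 positive lit(s) -> not Horn
Clause 3: 2 positive lit(s) -> not Horn
Clause 4: 3 positive lit(s) -> not Horn
Clause 5: 0 positive lit(s) -> Horn
Clause 6: 1 positive lit(s) -> Horn
Clause 7: 1 positive lit(s) -> Horn
Total Horn clauses = 4.

4


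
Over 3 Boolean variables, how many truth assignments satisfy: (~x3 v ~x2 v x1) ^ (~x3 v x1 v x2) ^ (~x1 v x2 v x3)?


Enumerate all 8 truth assignments over 3 variables.
Test each against every clause.
Satisfying assignments found: 5.

5


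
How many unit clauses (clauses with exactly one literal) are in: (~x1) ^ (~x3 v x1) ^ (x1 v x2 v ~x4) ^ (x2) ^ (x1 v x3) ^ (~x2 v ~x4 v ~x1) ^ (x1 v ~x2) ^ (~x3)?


A unit clause contains exactly one literal.
Unit clauses found: (~x1), (x2), (~x3).
Count = 3.

3


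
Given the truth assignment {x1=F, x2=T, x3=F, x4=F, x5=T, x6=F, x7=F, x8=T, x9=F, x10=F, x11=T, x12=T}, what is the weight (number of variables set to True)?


The weight is the number of variables assigned True.
True variables: x2, x5, x8, x11, x12.
Weight = 5.

5


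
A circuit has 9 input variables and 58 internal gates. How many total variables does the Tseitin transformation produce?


The Tseitin transformation introduces one auxiliary variable per gate.
Total variables = inputs + gates = 9 + 58 = 67.

67


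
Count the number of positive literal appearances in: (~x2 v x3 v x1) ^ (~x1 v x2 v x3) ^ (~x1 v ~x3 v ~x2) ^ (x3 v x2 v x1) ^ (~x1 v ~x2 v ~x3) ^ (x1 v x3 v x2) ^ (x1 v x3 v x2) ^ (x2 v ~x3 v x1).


Scan each clause for unnegated literals.
Clause 1: 2 positive; Clause 2: 2 positive; Clause 3: 0 positive; Clause 4: 3 positive; Clause 5: 0 positive; Clause 6: 3 positive; Clause 7: 3 positive; Clause 8: 2 positive.
Total positive literal occurrences = 15.

15


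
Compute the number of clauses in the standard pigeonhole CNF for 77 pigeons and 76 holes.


The PHP encoding has two parts:
1) At-least-one-hole clauses: 77 (one per pigeon, each with 76 literals).
2) At-most-one-pigeon-per-hole clauses: 76 holes * C(77,2) = 76 * 2926 = 222376.
Total clauses = 77 + 222376 = 222453.

222453


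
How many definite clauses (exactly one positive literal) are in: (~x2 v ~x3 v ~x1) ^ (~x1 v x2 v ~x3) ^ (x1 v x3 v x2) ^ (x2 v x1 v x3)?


A definite clause has exactly one positive literal.
Clause 1: 0 positive -> not definite
Clause 2: 1 positive -> definite
Clause 3: 3 positive -> not definite
Clause 4: 3 positive -> not definite
Definite clause count = 1.

1


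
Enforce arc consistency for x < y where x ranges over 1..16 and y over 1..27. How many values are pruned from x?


For the constraint x < y, x needs a supporting value in y's domain.
x can be at most 26 (one less than y's maximum).
Valid x values from domain: 16 out of 16.
Pruned = 16 - 16 = 0.

0


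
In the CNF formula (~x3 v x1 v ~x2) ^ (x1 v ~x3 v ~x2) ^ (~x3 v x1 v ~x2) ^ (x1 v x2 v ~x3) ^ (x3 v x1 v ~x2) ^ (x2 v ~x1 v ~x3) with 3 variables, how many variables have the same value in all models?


Find all satisfying assignments: 4 model(s).
Check which variables have the same value in every model.
No variable is fixed across all models.
Backbone size = 0.

0


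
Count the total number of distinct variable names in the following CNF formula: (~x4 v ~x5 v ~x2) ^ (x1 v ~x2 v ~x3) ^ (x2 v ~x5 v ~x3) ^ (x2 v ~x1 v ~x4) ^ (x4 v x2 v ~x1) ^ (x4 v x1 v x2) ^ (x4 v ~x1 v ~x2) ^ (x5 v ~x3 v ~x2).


Identify each distinct variable in the formula.
Variables found: x1, x2, x3, x4, x5.
Total distinct variables = 5.

5


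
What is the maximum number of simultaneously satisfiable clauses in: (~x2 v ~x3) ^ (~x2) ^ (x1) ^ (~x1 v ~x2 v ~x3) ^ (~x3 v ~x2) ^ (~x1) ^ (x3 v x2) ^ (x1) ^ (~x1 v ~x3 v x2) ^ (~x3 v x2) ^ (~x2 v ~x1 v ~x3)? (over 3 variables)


Enumerate all 8 truth assignments.
For each, count how many of the 11 clauses are satisfied.
The formula is not fully satisfiable, so the maximum is below 11.
Maximum simultaneously satisfiable clauses = 9.

9


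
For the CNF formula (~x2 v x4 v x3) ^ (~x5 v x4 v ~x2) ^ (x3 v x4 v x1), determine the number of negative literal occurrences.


Scan each clause for negated literals.
Clause 1: 1 negative; Clause 2: 2 negative; Clause 3: 0 negative.
Total negative literal occurrences = 3.

3


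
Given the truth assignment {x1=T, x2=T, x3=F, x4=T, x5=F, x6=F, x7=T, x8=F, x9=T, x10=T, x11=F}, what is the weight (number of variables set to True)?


The weight is the number of variables assigned True.
True variables: x1, x2, x4, x7, x9, x10.
Weight = 6.

6


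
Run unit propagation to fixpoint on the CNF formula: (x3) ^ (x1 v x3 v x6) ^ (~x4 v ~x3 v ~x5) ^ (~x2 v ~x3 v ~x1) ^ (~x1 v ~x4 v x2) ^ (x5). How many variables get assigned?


Unit propagation repeatedly assigns the literal in any unit clause, then simplifies.
Assignments in order: x3 = T, x5 = T, x4 = F.
No further unit clauses remain.
Total variables assigned = 3.

3


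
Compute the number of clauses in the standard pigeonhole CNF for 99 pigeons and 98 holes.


The PHP encoding has two parts:
1) At-least-one-hole clauses: 99 (one per pigeon, each with 98 literals).
2) At-most-one-pigeon-per-hole clauses: 98 holes * C(99,2) = 98 * 4851 = 475398.
Total clauses = 99 + 475398 = 475497.

475497


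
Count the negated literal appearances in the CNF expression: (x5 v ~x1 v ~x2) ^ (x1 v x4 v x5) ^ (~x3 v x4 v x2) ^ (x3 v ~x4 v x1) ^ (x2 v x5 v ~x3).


Scan each clause for negated literals.
Clause 1: 2 negative; Clause 2: 0 negative; Clause 3: 1 negative; Clause 4: 1 negative; Clause 5: 1 negative.
Total negative literal occurrences = 5.

5


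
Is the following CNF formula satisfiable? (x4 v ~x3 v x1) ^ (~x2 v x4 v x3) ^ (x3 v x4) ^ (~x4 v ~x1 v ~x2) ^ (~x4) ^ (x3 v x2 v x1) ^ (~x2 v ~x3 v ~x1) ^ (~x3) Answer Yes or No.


Check all 16 possible truth assignments.
Number of satisfying assignments found: 0.
The formula is unsatisfiable.

No


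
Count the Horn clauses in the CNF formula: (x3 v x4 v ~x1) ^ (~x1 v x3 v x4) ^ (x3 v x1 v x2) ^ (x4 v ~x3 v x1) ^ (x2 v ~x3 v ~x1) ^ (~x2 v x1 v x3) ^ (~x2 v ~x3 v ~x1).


A Horn clause has at most one positive literal.
Clause 1: 2 positive lit(s) -> not Horn
Clause 2: 2 positive lit(s) -> not Horn
Clause 3: 3 positive lit(s) -> not Horn
Clause 4: 2 positive lit(s) -> not Horn
Clause 5: 1 positive lit(s) -> Horn
Clause 6: 2 positive lit(s) -> not Horn
Clause 7: 0 positive lit(s) -> Horn
Total Horn clauses = 2.

2


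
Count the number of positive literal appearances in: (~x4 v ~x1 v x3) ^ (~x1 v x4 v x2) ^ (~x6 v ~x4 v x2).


Scan each clause for unnegated literals.
Clause 1: 1 positive; Clause 2: 2 positive; Clause 3: 1 positive.
Total positive literal occurrences = 4.

4


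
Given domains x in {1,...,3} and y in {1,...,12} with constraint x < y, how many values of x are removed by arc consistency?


For the constraint x < y, x needs a supporting value in y's domain.
x can be at most 11 (one less than y's maximum).
Valid x values from domain: 3 out of 3.
Pruned = 3 - 3 = 0.

0


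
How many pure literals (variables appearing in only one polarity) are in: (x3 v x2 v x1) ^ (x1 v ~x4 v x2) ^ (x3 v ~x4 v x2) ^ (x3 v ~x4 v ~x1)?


A pure literal appears in only one polarity across all clauses.
Pure literals: x2 (positive only), x3 (positive only), x4 (negative only).
Count = 3.

3


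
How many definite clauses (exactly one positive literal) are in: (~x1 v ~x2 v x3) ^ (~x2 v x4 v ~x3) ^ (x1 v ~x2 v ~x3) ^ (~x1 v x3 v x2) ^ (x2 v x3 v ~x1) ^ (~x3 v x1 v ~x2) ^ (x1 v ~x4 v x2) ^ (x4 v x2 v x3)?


A definite clause has exactly one positive literal.
Clause 1: 1 positive -> definite
Clause 2: 1 positive -> definite
Clause 3: 1 positive -> definite
Clause 4: 2 positive -> not definite
Clause 5: 2 positive -> not definite
Clause 6: 1 positive -> definite
Clause 7: 2 positive -> not definite
Clause 8: 3 positive -> not definite
Definite clause count = 4.

4


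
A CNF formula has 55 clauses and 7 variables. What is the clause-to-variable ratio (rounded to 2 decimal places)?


Clause-to-variable ratio = clauses / variables.
55 / 7 = 7.86.

7.86


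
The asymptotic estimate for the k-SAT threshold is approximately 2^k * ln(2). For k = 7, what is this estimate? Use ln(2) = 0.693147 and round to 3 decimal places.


Using the asymptotic formula: threshold ~ 2^k * ln(2).
2^7 = 128.
128 * 0.693147 = 88.723.

88.723


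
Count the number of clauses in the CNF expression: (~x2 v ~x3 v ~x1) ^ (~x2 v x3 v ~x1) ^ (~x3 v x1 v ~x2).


Each group enclosed in parentheses joined by ^ is one clause.
Counting the conjuncts: 3 clauses.

3


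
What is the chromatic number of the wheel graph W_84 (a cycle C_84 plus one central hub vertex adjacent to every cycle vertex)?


W_84 consists of the cycle C_84 together with a hub vertex adjacent to every cycle vertex.
The cycle C_84 needs 2 colors (even cycle -> 2).
The hub is adjacent to every cycle vertex, so it must receive a new color distinct from all of them.
Chromatic number = 2 + 1 = 3.

3


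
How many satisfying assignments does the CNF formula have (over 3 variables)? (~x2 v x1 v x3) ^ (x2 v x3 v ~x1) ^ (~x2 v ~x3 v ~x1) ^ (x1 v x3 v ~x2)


Enumerate all 8 truth assignments over 3 variables.
Test each against every clause.
Satisfying assignments found: 5.

5


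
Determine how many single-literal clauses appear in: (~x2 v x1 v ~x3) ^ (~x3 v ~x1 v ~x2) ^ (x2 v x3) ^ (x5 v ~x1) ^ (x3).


A unit clause contains exactly one literal.
Unit clauses found: (x3).
Count = 1.

1


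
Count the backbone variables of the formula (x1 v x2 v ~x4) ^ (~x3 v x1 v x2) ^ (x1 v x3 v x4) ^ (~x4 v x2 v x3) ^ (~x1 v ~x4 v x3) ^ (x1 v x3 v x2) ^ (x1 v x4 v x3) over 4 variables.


Find all satisfying assignments: 9 model(s).
Check which variables have the same value in every model.
No variable is fixed across all models.
Backbone size = 0.

0


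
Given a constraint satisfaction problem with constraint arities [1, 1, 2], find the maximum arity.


The arities are: 1, 1, 2.
Scan for the maximum value.
Maximum arity = 2.

2


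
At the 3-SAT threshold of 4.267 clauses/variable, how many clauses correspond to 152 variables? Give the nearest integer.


The 3-SAT phase transition occurs at approximately 4.267 clauses per variable.
m = 4.267 * 152 = 648.584.
Rounded to nearest integer: 649.

649


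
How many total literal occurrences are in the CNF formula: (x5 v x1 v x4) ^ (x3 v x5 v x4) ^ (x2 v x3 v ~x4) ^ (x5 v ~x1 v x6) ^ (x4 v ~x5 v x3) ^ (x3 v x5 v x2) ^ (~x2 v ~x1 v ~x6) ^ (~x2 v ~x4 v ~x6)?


Clause lengths: 3, 3, 3, 3, 3, 3, 3, 3.
Sum = 3 + 3 + 3 + 3 + 3 + 3 + 3 + 3 = 24.

24


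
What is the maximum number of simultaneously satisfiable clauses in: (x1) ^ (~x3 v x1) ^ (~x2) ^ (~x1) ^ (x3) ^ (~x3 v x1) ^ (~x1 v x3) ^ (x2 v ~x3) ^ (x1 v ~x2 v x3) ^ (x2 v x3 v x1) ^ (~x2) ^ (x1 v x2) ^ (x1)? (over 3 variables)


Enumerate all 8 truth assignments.
For each, count how many of the 13 clauses are satisfied.
The formula is not fully satisfiable, so the maximum is below 13.
Maximum simultaneously satisfiable clauses = 11.

11


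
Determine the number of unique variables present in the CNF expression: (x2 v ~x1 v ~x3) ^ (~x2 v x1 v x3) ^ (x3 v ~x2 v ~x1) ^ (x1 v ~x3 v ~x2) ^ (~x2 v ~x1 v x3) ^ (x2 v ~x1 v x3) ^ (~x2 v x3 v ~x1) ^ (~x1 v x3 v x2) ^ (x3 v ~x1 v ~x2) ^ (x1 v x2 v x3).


Identify each distinct variable in the formula.
Variables found: x1, x2, x3.
Total distinct variables = 3.

3


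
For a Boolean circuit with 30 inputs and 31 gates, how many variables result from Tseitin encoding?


The Tseitin transformation introduces one auxiliary variable per gate.
Total variables = inputs + gates = 30 + 31 = 61.

61


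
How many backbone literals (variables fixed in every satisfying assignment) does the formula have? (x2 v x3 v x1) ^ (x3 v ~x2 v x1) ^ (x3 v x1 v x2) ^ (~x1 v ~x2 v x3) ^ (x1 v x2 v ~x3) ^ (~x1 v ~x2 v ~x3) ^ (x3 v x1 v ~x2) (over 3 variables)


Find all satisfying assignments: 3 model(s).
Check which variables have the same value in every model.
No variable is fixed across all models.
Backbone size = 0.

0


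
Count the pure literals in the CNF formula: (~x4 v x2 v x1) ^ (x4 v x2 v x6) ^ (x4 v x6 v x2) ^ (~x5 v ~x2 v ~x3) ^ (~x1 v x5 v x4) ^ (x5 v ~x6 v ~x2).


A pure literal appears in only one polarity across all clauses.
Pure literals: x3 (negative only).
Count = 1.

1


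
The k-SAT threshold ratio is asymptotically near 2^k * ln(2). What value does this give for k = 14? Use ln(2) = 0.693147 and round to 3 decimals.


Using the asymptotic formula: threshold ~ 2^k * ln(2).
2^14 = 16384.
16384 * 0.693147 = 11356.52.

11356.52


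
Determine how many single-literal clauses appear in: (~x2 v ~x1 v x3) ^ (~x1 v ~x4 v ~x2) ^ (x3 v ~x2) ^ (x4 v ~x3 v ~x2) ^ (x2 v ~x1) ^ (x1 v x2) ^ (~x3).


A unit clause contains exactly one literal.
Unit clauses found: (~x3).
Count = 1.

1


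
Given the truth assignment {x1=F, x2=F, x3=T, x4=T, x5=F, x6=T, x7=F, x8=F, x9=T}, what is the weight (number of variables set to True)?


The weight is the number of variables assigned True.
True variables: x3, x4, x6, x9.
Weight = 4.

4


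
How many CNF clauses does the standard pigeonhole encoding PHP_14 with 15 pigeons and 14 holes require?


The PHP encoding has two parts:
1) At-least-one-hole clauses: 15 (one per pigeon, each with 14 literals).
2) At-most-one-pigeon-per-hole clauses: 14 holes * C(15,2) = 14 * 105 = 1470.
Total clauses = 15 + 1470 = 1485.

1485


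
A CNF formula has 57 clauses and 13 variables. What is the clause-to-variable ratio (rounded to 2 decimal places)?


Clause-to-variable ratio = clauses / variables.
57 / 13 = 4.38.

4.38


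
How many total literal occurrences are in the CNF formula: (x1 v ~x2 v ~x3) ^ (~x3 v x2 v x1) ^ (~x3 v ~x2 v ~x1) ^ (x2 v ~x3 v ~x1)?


Clause lengths: 3, 3, 3, 3.
Sum = 3 + 3 + 3 + 3 = 12.

12


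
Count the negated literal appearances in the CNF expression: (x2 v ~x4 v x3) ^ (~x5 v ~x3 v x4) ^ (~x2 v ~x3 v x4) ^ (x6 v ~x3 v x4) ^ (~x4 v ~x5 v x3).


Scan each clause for negated literals.
Clause 1: 1 negative; Clause 2: 2 negative; Clause 3: 2 negative; Clause 4: 1 negative; Clause 5: 2 negative.
Total negative literal occurrences = 8.

8


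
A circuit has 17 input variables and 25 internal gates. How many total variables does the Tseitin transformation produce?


The Tseitin transformation introduces one auxiliary variable per gate.
Total variables = inputs + gates = 17 + 25 = 42.

42


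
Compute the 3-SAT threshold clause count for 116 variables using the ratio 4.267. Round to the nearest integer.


The 3-SAT phase transition occurs at approximately 4.267 clauses per variable.
m = 4.267 * 116 = 494.972.
Rounded to nearest integer: 495.

495


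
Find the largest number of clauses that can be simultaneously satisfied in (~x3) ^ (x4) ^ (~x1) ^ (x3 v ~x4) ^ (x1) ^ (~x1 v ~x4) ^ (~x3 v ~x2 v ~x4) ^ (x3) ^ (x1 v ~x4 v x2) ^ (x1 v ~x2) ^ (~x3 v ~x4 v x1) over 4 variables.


Enumerate all 16 truth assignments.
For each, count how many of the 11 clauses are satisfied.
The formula is not fully satisfiable, so the maximum is below 11.
Maximum simultaneously satisfiable clauses = 8.

8


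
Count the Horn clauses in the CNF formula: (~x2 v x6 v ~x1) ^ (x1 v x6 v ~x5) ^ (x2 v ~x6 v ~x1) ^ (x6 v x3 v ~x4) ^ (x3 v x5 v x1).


A Horn clause has at most one positive literal.
Clause 1: 1 positive lit(s) -> Horn
Clause 2: 2 positive lit(s) -> not Horn
Clause 3: 1 positive lit(s) -> Horn
Clause 4: 2 positive lit(s) -> not Horn
Clause 5: 3 positive lit(s) -> not Horn
Total Horn clauses = 2.

2


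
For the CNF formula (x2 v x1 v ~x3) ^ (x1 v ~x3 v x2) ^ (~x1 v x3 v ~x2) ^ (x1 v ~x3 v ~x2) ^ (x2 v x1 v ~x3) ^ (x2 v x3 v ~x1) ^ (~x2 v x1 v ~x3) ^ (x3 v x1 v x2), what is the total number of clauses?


Each group enclosed in parentheses joined by ^ is one clause.
Counting the conjuncts: 8 clauses.

8


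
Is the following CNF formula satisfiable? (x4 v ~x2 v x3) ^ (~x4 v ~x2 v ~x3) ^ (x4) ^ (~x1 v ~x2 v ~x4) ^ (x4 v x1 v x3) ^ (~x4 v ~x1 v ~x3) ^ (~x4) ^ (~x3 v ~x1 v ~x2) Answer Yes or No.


Check all 16 possible truth assignments.
Number of satisfying assignments found: 0.
The formula is unsatisfiable.

No


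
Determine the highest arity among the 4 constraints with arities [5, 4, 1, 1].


The arities are: 5, 4, 1, 1.
Scan for the maximum value.
Maximum arity = 5.

5


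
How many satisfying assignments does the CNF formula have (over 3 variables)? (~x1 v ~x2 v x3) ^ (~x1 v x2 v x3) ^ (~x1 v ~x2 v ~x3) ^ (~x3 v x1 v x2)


Enumerate all 8 truth assignments over 3 variables.
Test each against every clause.
Satisfying assignments found: 4.

4


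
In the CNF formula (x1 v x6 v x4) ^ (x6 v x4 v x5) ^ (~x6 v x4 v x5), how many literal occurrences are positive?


Scan each clause for unnegated literals.
Clause 1: 3 positive; Clause 2: 3 positive; Clause 3: 2 positive.
Total positive literal occurrences = 8.

8


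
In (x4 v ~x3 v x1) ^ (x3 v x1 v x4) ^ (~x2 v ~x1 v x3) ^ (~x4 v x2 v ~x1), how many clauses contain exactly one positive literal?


A definite clause has exactly one positive literal.
Clause 1: 2 positive -> not definite
Clause 2: 3 positive -> not definite
Clause 3: 1 positive -> definite
Clause 4: 1 positive -> definite
Definite clause count = 2.

2


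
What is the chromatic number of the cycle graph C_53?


An odd cycle cannot be 2-colored: alternating two colors around the cycle returns to the start with a conflict.
Since 53 is odd, three colors are required (and three suffice).
Chromatic number = 3.

3


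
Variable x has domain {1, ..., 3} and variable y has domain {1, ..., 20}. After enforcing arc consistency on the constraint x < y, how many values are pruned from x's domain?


For the constraint x < y, x needs a supporting value in y's domain.
x can be at most 19 (one less than y's maximum).
Valid x values from domain: 3 out of 3.
Pruned = 3 - 3 = 0.

0


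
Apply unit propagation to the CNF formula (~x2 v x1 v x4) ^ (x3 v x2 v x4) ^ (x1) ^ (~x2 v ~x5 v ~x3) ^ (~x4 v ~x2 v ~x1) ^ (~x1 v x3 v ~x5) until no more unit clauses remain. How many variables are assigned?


Unit propagation repeatedly assigns the literal in any unit clause, then simplifies.
Assignments in order: x1 = T.
No further unit clauses remain.
Total variables assigned = 1.

1


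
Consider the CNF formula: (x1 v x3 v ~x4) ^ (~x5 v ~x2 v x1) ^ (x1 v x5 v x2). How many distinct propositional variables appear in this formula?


Identify each distinct variable in the formula.
Variables found: x1, x2, x3, x4, x5.
Total distinct variables = 5.

5


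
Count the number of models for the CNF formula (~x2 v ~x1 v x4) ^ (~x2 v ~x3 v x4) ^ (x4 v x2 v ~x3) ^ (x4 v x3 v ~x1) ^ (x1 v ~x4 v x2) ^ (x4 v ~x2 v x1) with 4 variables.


Enumerate all 16 truth assignments over 4 variables.
Test each against every clause.
Satisfying assignments found: 7.

7


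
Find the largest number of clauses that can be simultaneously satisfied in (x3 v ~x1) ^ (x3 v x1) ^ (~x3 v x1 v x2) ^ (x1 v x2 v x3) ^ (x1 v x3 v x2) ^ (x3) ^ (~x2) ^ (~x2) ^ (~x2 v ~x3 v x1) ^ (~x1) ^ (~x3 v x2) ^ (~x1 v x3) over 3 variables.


Enumerate all 8 truth assignments.
For each, count how many of the 12 clauses are satisfied.
The formula is not fully satisfiable, so the maximum is below 12.
Maximum simultaneously satisfiable clauses = 10.

10


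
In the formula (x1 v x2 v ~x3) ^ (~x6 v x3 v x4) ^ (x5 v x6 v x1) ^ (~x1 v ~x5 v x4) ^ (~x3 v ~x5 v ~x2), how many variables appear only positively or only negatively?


A pure literal appears in only one polarity across all clauses.
Pure literals: x4 (positive only).
Count = 1.

1


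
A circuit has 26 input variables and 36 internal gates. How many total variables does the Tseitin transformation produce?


The Tseitin transformation introduces one auxiliary variable per gate.
Total variables = inputs + gates = 26 + 36 = 62.

62


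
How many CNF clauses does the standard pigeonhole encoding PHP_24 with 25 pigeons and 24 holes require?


The PHP encoding has two parts:
1) At-least-one-hole clauses: 25 (one per pigeon, each with 24 literals).
2) At-most-one-pigeon-per-hole clauses: 24 holes * C(25,2) = 24 * 300 = 7200.
Total clauses = 25 + 7200 = 7225.

7225


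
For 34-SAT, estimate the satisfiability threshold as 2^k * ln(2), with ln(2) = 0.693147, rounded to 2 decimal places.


Using the asymptotic formula: threshold ~ 2^k * ln(2).
2^34 = 17179869184.
17179869184 * 0.693147 = 11908174785.28.

11908174785.28


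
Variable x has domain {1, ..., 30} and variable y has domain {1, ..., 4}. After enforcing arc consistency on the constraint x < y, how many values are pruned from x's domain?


For the constraint x < y, x needs a supporting value in y's domain.
x can be at most 3 (one less than y's maximum).
Valid x values from domain: 3 out of 30.
Pruned = 30 - 3 = 27.

27


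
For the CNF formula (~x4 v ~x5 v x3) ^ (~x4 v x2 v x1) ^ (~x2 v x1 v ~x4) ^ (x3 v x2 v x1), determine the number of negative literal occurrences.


Scan each clause for negated literals.
Clause 1: 2 negative; Clause 2: 1 negative; Clause 3: 2 negative; Clause 4: 0 negative.
Total negative literal occurrences = 5.

5


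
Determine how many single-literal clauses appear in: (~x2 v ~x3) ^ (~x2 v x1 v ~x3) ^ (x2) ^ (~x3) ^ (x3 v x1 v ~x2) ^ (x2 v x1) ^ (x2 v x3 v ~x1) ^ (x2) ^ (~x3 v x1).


A unit clause contains exactly one literal.
Unit clauses found: (x2), (~x3), (x2).
Count = 3.

3


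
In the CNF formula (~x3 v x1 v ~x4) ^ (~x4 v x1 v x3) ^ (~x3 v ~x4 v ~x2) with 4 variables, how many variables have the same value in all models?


Find all satisfying assignments: 11 model(s).
Check which variables have the same value in every model.
No variable is fixed across all models.
Backbone size = 0.

0


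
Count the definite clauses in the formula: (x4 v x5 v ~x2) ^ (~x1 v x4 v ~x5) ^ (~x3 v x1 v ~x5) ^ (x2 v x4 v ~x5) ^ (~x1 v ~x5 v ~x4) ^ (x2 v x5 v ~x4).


A definite clause has exactly one positive literal.
Clause 1: 2 positive -> not definite
Clause 2: 1 positive -> definite
Clause 3: 1 positive -> definite
Clause 4: 2 positive -> not definite
Clause 5: 0 positive -> not definite
Clause 6: 2 positive -> not definite
Definite clause count = 2.

2


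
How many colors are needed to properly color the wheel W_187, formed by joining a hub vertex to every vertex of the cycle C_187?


W_187 consists of the cycle C_187 together with a hub vertex adjacent to every cycle vertex.
The cycle C_187 needs 3 colors (odd cycle -> 3).
The hub is adjacent to every cycle vertex, so it must receive a new color distinct from all of them.
Chromatic number = 3 + 1 = 4.

4


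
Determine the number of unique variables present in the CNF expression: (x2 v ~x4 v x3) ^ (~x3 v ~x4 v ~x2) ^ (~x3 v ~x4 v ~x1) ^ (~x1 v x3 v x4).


Identify each distinct variable in the formula.
Variables found: x1, x2, x3, x4.
Total distinct variables = 4.

4


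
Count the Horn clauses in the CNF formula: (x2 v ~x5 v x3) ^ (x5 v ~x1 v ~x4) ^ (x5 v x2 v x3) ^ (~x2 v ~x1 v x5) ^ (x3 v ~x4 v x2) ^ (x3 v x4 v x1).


A Horn clause has at most one positive literal.
Clause 1: 2 positive lit(s) -> not Horn
Clause 2: 1 positive lit(s) -> Horn
Clause 3: 3 positive lit(s) -> not Horn
Clause 4: 1 positive lit(s) -> Horn
Clause 5: 2 positive lit(s) -> not Horn
Clause 6: 3 positive lit(s) -> not Horn
Total Horn clauses = 2.

2


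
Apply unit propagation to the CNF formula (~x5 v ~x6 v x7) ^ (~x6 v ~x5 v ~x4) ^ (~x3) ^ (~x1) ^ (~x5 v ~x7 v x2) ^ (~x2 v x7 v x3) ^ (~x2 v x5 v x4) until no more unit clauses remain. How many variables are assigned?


Unit propagation repeatedly assigns the literal in any unit clause, then simplifies.
Assignments in order: x3 = F, x1 = F.
No further unit clauses remain.
Total variables assigned = 2.

2


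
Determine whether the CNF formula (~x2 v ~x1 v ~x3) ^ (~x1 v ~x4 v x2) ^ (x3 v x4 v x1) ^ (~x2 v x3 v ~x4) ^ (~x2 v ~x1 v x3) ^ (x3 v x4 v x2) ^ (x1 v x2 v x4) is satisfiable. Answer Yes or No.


Check all 16 possible truth assignments.
Number of satisfying assignments found: 5.
The formula is satisfiable.

Yes


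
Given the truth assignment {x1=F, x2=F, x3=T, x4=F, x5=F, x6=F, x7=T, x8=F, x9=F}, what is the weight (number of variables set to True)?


The weight is the number of variables assigned True.
True variables: x3, x7.
Weight = 2.

2


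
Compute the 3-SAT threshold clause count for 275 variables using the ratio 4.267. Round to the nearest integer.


The 3-SAT phase transition occurs at approximately 4.267 clauses per variable.
m = 4.267 * 275 = 1173.425.
Rounded to nearest integer: 1173.

1173


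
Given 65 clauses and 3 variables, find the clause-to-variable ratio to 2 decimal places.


Clause-to-variable ratio = clauses / variables.
65 / 3 = 21.67.

21.67


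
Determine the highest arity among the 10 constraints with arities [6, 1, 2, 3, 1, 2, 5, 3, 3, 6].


The arities are: 6, 1, 2, 3, 1, 2, 5, 3, 3, 6.
Scan for the maximum value.
Maximum arity = 6.

6


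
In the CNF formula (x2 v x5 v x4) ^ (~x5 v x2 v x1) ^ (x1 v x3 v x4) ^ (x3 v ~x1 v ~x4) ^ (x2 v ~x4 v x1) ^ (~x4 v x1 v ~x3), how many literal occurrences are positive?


Scan each clause for unnegated literals.
Clause 1: 3 positive; Clause 2: 2 positive; Clause 3: 3 positive; Clause 4: 1 positive; Clause 5: 2 positive; Clause 6: 1 positive.
Total positive literal occurrences = 12.

12


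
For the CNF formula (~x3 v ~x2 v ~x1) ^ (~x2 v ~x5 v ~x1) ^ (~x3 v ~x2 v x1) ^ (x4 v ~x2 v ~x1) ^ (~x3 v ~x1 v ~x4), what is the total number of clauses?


Each group enclosed in parentheses joined by ^ is one clause.
Counting the conjuncts: 5 clauses.

5


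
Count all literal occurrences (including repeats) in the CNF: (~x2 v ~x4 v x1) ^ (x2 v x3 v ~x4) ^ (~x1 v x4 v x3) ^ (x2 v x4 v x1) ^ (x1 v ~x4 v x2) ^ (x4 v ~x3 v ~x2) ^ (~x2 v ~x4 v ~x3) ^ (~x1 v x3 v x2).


Clause lengths: 3, 3, 3, 3, 3, 3, 3, 3.
Sum = 3 + 3 + 3 + 3 + 3 + 3 + 3 + 3 = 24.

24


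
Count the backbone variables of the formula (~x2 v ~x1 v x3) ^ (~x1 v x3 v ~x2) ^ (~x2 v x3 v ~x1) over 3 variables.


Find all satisfying assignments: 7 model(s).
Check which variables have the same value in every model.
No variable is fixed across all models.
Backbone size = 0.

0


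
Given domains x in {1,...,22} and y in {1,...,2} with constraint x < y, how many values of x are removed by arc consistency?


For the constraint x < y, x needs a supporting value in y's domain.
x can be at most 1 (one less than y's maximum).
Valid x values from domain: 1 out of 22.
Pruned = 22 - 1 = 21.

21


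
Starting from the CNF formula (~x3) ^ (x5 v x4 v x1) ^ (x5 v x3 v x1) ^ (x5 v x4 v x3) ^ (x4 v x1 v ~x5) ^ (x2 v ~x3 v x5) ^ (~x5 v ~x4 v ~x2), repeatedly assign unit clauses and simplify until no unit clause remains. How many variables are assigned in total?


Unit propagation repeatedly assigns the literal in any unit clause, then simplifies.
Assignments in order: x3 = F.
No further unit clauses remain.
Total variables assigned = 1.

1


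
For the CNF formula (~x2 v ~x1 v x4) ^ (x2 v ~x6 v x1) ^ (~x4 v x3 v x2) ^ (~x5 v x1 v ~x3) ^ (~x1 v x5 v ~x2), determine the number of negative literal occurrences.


Scan each clause for negated literals.
Clause 1: 2 negative; Clause 2: 1 negative; Clause 3: 1 negative; Clause 4: 2 negative; Clause 5: 2 negative.
Total negative literal occurrences = 8.

8


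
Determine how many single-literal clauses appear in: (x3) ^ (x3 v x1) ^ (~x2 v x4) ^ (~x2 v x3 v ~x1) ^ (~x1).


A unit clause contains exactly one literal.
Unit clauses found: (x3), (~x1).
Count = 2.

2


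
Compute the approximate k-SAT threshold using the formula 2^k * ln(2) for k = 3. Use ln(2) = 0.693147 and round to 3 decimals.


Using the asymptotic formula: threshold ~ 2^k * ln(2).
2^3 = 8.
8 * 0.693147 = 5.545.

5.545


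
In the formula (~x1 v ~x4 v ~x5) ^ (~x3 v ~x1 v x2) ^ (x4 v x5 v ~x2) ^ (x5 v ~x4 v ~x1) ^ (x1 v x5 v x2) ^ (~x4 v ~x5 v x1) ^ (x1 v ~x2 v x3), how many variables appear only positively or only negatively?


A pure literal appears in only one polarity across all clauses.
No pure literals found.
Count = 0.

0


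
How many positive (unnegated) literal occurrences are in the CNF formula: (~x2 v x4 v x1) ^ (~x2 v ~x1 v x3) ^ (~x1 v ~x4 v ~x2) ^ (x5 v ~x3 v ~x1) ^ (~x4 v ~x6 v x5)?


Scan each clause for unnegated literals.
Clause 1: 2 positive; Clause 2: 1 positive; Clause 3: 0 positive; Clause 4: 1 positive; Clause 5: 1 positive.
Total positive literal occurrences = 5.

5


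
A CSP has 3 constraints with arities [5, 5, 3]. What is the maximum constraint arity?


The arities are: 5, 5, 3.
Scan for the maximum value.
Maximum arity = 5.

5


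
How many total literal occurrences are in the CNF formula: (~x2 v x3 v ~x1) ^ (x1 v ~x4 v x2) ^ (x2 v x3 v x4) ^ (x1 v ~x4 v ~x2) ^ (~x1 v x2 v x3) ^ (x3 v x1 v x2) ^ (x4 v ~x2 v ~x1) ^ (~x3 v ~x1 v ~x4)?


Clause lengths: 3, 3, 3, 3, 3, 3, 3, 3.
Sum = 3 + 3 + 3 + 3 + 3 + 3 + 3 + 3 = 24.

24


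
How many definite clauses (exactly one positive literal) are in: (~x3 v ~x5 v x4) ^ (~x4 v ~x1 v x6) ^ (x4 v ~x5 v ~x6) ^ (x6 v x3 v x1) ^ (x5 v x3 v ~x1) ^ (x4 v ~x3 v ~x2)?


A definite clause has exactly one positive literal.
Clause 1: 1 positive -> definite
Clause 2: 1 positive -> definite
Clause 3: 1 positive -> definite
Clause 4: 3 positive -> not definite
Clause 5: 2 positive -> not definite
Clause 6: 1 positive -> definite
Definite clause count = 4.

4
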